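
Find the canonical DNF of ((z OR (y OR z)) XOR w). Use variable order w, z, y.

(NOT w AND NOT z AND y) OR (NOT w AND z AND NOT y) OR (NOT w AND z AND y) OR (w AND NOT z AND NOT y)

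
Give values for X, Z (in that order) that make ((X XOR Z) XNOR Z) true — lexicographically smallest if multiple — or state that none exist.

X=0, Z=0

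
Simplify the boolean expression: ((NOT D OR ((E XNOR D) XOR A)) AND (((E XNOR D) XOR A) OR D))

By distribution ((E OR v) AND (E OR NOT v) = E):
= ((E XNOR D) XOR A)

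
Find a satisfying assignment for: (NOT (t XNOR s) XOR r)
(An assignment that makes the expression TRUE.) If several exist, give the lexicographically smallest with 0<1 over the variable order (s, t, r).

s=0, t=0, r=1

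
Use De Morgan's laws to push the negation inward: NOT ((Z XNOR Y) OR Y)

NOT (Z XNOR Y) AND NOT Y
De Morgan's: NOT(OR of terms) = AND of negations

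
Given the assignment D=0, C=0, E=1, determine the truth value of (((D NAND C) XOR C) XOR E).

Substituting: (((0 NAND 0) XOR 0) XOR 1)
= 0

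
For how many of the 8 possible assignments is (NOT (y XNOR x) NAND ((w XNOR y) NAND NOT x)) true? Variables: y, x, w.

Satisfying assignments: (0,0,0), (0,0,1), (1,0,1), (1,1,0), (1,1,1)
Count: 5 out of 8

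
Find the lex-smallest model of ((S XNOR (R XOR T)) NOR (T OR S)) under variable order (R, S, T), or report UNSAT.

R=1, S=0, T=0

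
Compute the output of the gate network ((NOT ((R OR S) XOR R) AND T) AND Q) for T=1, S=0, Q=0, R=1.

Substituting: ((NOT ((1 OR 0) XOR 1) AND 1) AND 0)
= 0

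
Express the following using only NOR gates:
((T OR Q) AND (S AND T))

((((T NOR Q) NOR (T NOR Q)) NOR ((T NOR Q) NOR (T NOR Q))) NOR (((S NOR S) NOR (T NOR T)) NOR ((S NOR S) NOR (T NOR T))))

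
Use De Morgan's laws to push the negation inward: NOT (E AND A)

NOT E OR NOT A
De Morgan's: NOT(AND of terms) = OR of negations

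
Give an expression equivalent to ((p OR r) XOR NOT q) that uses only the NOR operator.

((((((p NOR r) NOR (p NOR r)) NOR (q NOR q)) NOR (((p NOR r) NOR (p NOR r)) NOR (q NOR q))) NOR ((((p NOR r) NOR (p NOR r)) NOR (q NOR q)) NOR (((p NOR r) NOR (p NOR r)) NOR (q NOR q)))) NOR ((((((p NOR r) NOR (p NOR r)) NOR ((p NOR r) NOR (p NOR r))) NOR ((q NOR q) NOR (q NOR q))) NOR ((((p NOR r) NOR (p NOR r)) NOR ((p NOR r) NOR (p NOR r))) NOR ((q NOR q) NOR (q NOR q)))) NOR (((((p NOR r) NOR (p NOR r)) NOR ((p NOR r) NOR (p NOR r))) NOR ((q NOR q) NOR (q NOR q))) NOR ((((p NOR r) NOR (p NOR r)) NOR ((p NOR r) NOR (p NOR r))) NOR ((q NOR q) NOR (q NOR q))))))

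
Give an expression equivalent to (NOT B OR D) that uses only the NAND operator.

(((B NAND B) NAND (B NAND B)) NAND (D NAND D))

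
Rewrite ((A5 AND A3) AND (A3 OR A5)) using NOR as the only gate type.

((((A5 NOR A5) NOR (A3 NOR A3)) NOR ((A5 NOR A5) NOR (A3 NOR A3))) NOR (((A3 NOR A5) NOR (A3 NOR A5)) NOR ((A3 NOR A5) NOR (A3 NOR A5))))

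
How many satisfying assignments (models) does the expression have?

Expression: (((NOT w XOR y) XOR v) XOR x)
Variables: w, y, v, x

Satisfying assignments: (0,0,0,0), (0,0,1,1), (0,1,0,1), (0,1,1,0), (1,0,0,1), (1,0,1,0), (1,1,0,0), (1,1,1,1)
Count: 8 out of 16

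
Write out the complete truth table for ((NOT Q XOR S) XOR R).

S | R | Q | Output
------------------
0 | 0 | 0 | 1
0 | 0 | 1 | 0
0 | 1 | 0 | 0
0 | 1 | 1 | 1
1 | 0 | 0 | 0
1 | 0 | 1 | 1
1 | 1 | 0 | 1
1 | 1 | 1 | 0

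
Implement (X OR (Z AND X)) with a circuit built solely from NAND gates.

((X NAND X) NAND (((Z NAND X) NAND (Z NAND X)) NAND ((Z NAND X) NAND (Z NAND X))))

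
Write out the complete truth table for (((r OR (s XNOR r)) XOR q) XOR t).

q | t | r | s | Output
----------------------
0 | 0 | 0 | 0 | 1
0 | 0 | 0 | 1 | 0
0 | 0 | 1 | 0 | 1
0 | 0 | 1 | 1 | 1
0 | 1 | 0 | 0 | 0
0 | 1 | 0 | 1 | 1
0 | 1 | 1 | 0 | 0
0 | 1 | 1 | 1 | 0
1 | 0 | 0 | 0 | 0
1 | 0 | 0 | 1 | 1
1 | 0 | 1 | 0 | 0
1 | 0 | 1 | 1 | 0
1 | 1 | 0 | 0 | 1
1 | 1 | 0 | 1 | 0
1 | 1 | 1 | 0 | 1
1 | 1 | 1 | 1 | 1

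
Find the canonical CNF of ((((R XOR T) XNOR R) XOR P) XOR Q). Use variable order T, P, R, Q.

(T OR P OR R OR NOT Q) AND (T OR P OR NOT R OR NOT Q) AND (T OR NOT P OR R OR Q) AND (T OR NOT P OR NOT R OR Q) AND (NOT T OR P OR R OR Q) AND (NOT T OR P OR NOT R OR Q) AND (NOT T OR NOT P OR R OR NOT Q) AND (NOT T OR NOT P OR NOT R OR NOT Q)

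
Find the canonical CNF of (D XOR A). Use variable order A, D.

(A OR D) AND (NOT A OR NOT D)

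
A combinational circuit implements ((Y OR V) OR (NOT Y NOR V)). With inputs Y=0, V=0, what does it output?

Substituting: ((0 OR 0) OR (NOT 0 NOR 0))
= 0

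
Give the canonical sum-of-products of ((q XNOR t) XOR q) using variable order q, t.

Σm(0, 2) = (NOT q AND NOT t) OR (q AND NOT t)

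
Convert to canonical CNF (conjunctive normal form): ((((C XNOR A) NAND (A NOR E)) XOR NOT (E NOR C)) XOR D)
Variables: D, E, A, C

(D OR E OR A OR C) AND (D OR E OR A OR NOT C) AND (D OR E OR NOT A OR NOT C) AND (D OR NOT E OR A OR C) AND (D OR NOT E OR A OR NOT C) AND (D OR NOT E OR NOT A OR C) AND (D OR NOT E OR NOT A OR NOT C) AND (NOT D OR E OR NOT A OR C)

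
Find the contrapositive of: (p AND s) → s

Contrapositive: NOT s → NOT (p AND s)
Note: A statement and its contrapositive are logically equivalent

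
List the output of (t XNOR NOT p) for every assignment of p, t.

p | t | Output
--------------
0 | 0 | 0
0 | 1 | 1
1 | 0 | 1
1 | 1 | 0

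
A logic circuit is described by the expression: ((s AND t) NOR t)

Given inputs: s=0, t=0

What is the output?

Substituting: ((0 AND 0) NOR 0)
= 1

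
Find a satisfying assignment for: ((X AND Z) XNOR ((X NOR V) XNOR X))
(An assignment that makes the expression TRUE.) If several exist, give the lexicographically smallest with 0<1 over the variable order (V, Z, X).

V=0, Z=0, X=0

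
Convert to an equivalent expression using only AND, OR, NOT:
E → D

NOT E OR D
(Implication elimination: A → B = NOT A OR B)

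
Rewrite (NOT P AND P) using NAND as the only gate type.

(((P NAND P) NAND P) NAND ((P NAND P) NAND P))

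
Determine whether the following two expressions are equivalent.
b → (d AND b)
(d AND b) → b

No, Converse is not equivalent to original (counterexample: d=0, c=0, b=1)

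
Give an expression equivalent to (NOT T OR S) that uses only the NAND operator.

(((T NAND T) NAND (T NAND T)) NAND (S NAND S))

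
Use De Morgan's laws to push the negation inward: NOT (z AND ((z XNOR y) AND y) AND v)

NOT z OR NOT ((z XNOR y) AND y) OR NOT v
De Morgan's: NOT(AND of terms) = OR of negations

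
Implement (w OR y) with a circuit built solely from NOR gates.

((w NOR y) NOR (w NOR y))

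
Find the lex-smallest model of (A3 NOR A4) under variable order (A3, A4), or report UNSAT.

A3=0, A4=0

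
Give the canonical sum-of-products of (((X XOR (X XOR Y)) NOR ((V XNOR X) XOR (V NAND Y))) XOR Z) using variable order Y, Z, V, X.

Σm(0, 3, 5, 6, 12, 13, 14, 15) = (NOT Y AND NOT Z AND NOT V AND NOT X) OR (NOT Y AND NOT Z AND V AND X) OR (NOT Y AND Z AND NOT V AND X) OR (NOT Y AND Z AND V AND NOT X) OR (Y AND Z AND NOT V AND NOT X) OR (Y AND Z AND NOT V AND X) OR (Y AND Z AND V AND NOT X) OR (Y AND Z AND V AND X)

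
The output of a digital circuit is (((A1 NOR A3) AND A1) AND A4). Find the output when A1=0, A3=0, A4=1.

Substituting: (((0 NOR 0) AND 0) AND 1)
= 0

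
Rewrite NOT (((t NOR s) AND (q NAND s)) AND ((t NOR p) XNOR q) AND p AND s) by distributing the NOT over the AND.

NOT ((t NOR s) AND (q NAND s)) OR NOT ((t NOR p) XNOR q) OR NOT p OR NOT s
De Morgan's: NOT(AND of terms) = OR of negations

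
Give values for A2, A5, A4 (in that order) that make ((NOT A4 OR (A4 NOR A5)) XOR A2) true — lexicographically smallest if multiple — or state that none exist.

A2=0, A5=0, A4=0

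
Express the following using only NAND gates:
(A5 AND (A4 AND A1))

((A5 NAND ((A4 NAND A1) NAND (A4 NAND A1))) NAND (A5 NAND ((A4 NAND A1) NAND (A4 NAND A1))))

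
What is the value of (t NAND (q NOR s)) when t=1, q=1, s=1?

Substituting: (1 NAND (1 NOR 1))
= 1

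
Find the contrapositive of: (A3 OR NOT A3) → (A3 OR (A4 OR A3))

Contrapositive: NOT (A3 OR (A4 OR A3)) → NOT (A3 OR NOT A3)
Note: A statement and its contrapositive are logically equivalent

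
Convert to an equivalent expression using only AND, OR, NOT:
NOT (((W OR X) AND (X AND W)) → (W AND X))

((W OR X) AND (X AND W)) AND NOT (W AND X)
(Negated implication: NOT(A → B) = A AND NOT B)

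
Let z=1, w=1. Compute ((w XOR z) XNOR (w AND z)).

Substituting: ((1 XOR 1) XNOR (1 AND 1))
= 0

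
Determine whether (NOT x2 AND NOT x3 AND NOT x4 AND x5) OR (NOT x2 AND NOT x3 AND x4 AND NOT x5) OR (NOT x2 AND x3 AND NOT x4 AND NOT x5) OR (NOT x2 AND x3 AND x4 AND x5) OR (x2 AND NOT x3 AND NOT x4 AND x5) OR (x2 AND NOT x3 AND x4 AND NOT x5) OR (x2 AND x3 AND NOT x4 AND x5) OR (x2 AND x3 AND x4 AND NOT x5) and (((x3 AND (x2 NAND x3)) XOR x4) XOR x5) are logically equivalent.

Yes, they are equivalent — the two output columns agree on all 16 assignments:
x2 | x3 | x4 | x5 | Expression 1 | Expression 2
-----------------------------------------------
0 | 0 | 0 | 0 | 0 | 0
0 | 0 | 0 | 1 | 1 | 1
0 | 0 | 1 | 0 | 1 | 1
0 | 0 | 1 | 1 | 0 | 0
0 | 1 | 0 | 0 | 1 | 1
0 | 1 | 0 | 1 | 0 | 0
0 | 1 | 1 | 0 | 0 | 0
0 | 1 | 1 | 1 | 1 | 1
1 | 0 | 0 | 0 | 0 | 0
1 | 0 | 0 | 1 | 1 | 1
1 | 0 | 1 | 0 | 1 | 1
1 | 0 | 1 | 1 | 0 | 0
1 | 1 | 0 | 0 | 0 | 0
1 | 1 | 0 | 1 | 1 | 1
1 | 1 | 1 | 0 | 1 | 1
1 | 1 | 1 | 1 | 0 | 0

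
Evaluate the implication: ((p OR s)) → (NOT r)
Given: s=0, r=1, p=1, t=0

Antecedent ((p OR s)) = 1; consequent (NOT r) = 0.
1 → 0 = 0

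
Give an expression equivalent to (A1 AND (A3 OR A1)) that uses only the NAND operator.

((A1 NAND ((A3 NAND A3) NAND (A1 NAND A1))) NAND (A1 NAND ((A3 NAND A3) NAND (A1 NAND A1))))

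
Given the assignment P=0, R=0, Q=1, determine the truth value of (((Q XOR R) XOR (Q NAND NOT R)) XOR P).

Substituting: (((1 XOR 0) XOR (1 NAND NOT 0)) XOR 0)
= 1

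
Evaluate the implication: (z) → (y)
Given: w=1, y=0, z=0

Antecedent (z) = 0; consequent (y) = 0.
0 → 0 = 1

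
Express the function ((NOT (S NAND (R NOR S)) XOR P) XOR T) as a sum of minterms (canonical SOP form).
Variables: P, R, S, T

Σm(1, 3, 5, 7, 8, 10, 12, 14) = (NOT P AND NOT R AND NOT S AND T) OR (NOT P AND NOT R AND S AND T) OR (NOT P AND R AND NOT S AND T) OR (NOT P AND R AND S AND T) OR (P AND NOT R AND NOT S AND NOT T) OR (P AND NOT R AND S AND NOT T) OR (P AND R AND NOT S AND NOT T) OR (P AND R AND S AND NOT T)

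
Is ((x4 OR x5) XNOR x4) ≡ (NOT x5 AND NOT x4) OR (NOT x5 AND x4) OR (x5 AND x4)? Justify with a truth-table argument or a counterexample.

Yes, they are equivalent — the two output columns agree on all 4 assignments:
x5 | x4 | Expression 1 | Expression 2
-------------------------------------
0 | 0 | 1 | 1
0 | 1 | 1 | 1
1 | 0 | 0 | 0
1 | 1 | 1 | 1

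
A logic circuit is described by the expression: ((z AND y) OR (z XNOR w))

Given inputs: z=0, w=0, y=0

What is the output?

Substituting: ((0 AND 0) OR (0 XNOR 0))
= 1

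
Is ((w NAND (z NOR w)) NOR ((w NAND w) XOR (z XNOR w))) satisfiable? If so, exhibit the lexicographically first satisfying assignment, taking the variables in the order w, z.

UNSATISFIABLE - no assignment makes this expression true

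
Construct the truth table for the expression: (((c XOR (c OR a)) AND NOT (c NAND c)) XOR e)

a | c | e | Output
------------------
0 | 0 | 0 | 0
0 | 0 | 1 | 1
0 | 1 | 0 | 0
0 | 1 | 1 | 1
1 | 0 | 0 | 0
1 | 0 | 1 | 1
1 | 1 | 0 | 0
1 | 1 | 1 | 1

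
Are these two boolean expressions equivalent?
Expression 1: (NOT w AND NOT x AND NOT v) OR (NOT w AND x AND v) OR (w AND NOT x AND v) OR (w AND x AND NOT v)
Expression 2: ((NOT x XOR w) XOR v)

Yes, they are equivalent — the two output columns agree on all 8 assignments:
w | x | v | Expression 1 | Expression 2
---------------------------------------
0 | 0 | 0 | 1 | 1
0 | 0 | 1 | 0 | 0
0 | 1 | 0 | 0 | 0
0 | 1 | 1 | 1 | 1
1 | 0 | 0 | 0 | 0
1 | 0 | 1 | 1 | 1
1 | 1 | 0 | 1 | 1
1 | 1 | 1 | 0 | 0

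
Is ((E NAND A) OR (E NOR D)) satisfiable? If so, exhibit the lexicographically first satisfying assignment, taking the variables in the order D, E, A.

D=0, E=0, A=0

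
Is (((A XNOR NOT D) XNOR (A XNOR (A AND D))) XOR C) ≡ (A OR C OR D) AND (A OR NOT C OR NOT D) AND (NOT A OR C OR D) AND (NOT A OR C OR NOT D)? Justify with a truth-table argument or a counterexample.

Yes, they are equivalent — the two output columns agree on all 8 assignments:
A | C | D | Expression 1 | Expression 2
---------------------------------------
0 | 0 | 0 | 0 | 0
0 | 0 | 1 | 1 | 1
0 | 1 | 0 | 1 | 1
0 | 1 | 1 | 0 | 0
1 | 0 | 0 | 0 | 0
1 | 0 | 1 | 0 | 0
1 | 1 | 0 | 1 | 1
1 | 1 | 1 | 1 | 1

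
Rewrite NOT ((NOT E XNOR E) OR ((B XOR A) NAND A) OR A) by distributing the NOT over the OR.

NOT (NOT E XNOR E) AND NOT ((B XOR A) NAND A) AND NOT A
De Morgan's: NOT(OR of terms) = AND of negations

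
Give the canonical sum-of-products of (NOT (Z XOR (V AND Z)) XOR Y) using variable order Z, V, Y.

Σm(0, 2, 5, 6) = (NOT Z AND NOT V AND NOT Y) OR (NOT Z AND V AND NOT Y) OR (Z AND NOT V AND Y) OR (Z AND V AND NOT Y)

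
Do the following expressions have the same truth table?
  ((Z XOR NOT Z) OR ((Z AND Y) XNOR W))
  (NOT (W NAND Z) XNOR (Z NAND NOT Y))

No. Counterexample: with W=0, Z=0, Y=0, Expression 1 = 1 but Expression 2 = 0.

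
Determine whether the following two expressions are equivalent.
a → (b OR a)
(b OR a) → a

No, Converse is not equivalent to original (counterexample: b=1, a=0)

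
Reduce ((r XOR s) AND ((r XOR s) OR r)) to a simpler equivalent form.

By absorption (E AND (E OR v) = E):
= (r XOR s)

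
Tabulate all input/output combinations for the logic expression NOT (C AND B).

B | C | Output
--------------
0 | 0 | 1
0 | 1 | 1
1 | 0 | 1
1 | 1 | 0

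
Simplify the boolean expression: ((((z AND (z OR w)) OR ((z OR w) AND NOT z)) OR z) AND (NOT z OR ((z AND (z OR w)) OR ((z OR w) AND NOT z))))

By distribution ((E OR v) AND (E OR NOT v) = E) then distribution ((E AND v) OR (E AND NOT v) = E):
= (z OR w)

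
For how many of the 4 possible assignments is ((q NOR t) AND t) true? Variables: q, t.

No assignment satisfies the expression.
Count: 0 out of 4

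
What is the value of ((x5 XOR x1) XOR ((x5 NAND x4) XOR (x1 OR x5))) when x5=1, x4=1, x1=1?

Substituting: ((1 XOR 1) XOR ((1 NAND 1) XOR (1 OR 1)))
= 1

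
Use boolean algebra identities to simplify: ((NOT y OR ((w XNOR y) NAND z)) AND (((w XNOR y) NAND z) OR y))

By distribution ((E OR v) AND (E OR NOT v) = E):
= ((w XNOR y) NAND z)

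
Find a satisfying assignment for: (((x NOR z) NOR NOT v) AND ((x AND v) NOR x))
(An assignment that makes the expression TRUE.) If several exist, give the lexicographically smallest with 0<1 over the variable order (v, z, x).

v=1, z=1, x=0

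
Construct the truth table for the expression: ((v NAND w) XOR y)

y | v | w | Output
------------------
0 | 0 | 0 | 1
0 | 0 | 1 | 1
0 | 1 | 0 | 1
0 | 1 | 1 | 0
1 | 0 | 0 | 0
1 | 0 | 1 | 0
1 | 1 | 0 | 0
1 | 1 | 1 | 1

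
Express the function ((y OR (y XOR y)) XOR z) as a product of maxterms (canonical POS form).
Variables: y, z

ΠM(0, 3) = (y OR z) AND (NOT y OR NOT z)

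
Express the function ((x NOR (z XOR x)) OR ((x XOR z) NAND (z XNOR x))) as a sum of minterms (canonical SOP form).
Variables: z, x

Σm(0, 1, 2, 3) = (NOT z AND NOT x) OR (NOT z AND x) OR (z AND NOT x) OR (z AND x)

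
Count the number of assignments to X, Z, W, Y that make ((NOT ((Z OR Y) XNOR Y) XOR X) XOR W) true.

Satisfying assignments: (0,0,1,0), (0,0,1,1), (0,1,0,0), (0,1,1,1), (1,0,0,0), (1,0,0,1), (1,1,0,1), (1,1,1,0)
Count: 8 out of 16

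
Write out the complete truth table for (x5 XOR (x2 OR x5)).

x5 | x2 | Output
----------------
0 | 0 | 0
0 | 1 | 1
1 | 0 | 0
1 | 1 | 0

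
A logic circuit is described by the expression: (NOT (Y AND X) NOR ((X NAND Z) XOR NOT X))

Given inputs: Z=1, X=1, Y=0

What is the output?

Substituting: (NOT (0 AND 1) NOR ((1 NAND 1) XOR NOT 1))
= 0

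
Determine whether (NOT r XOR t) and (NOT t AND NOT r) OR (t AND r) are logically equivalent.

Yes, they are equivalent — the two output columns agree on all 4 assignments:
t | r | Expression 1 | Expression 2
-----------------------------------
0 | 0 | 1 | 1
0 | 1 | 0 | 0
1 | 0 | 0 | 0
1 | 1 | 1 | 1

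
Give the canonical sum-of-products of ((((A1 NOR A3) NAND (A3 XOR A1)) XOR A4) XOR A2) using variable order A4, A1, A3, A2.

Σm(0, 2, 4, 6, 9, 11, 13, 15) = (NOT A4 AND NOT A1 AND NOT A3 AND NOT A2) OR (NOT A4 AND NOT A1 AND A3 AND NOT A2) OR (NOT A4 AND A1 AND NOT A3 AND NOT A2) OR (NOT A4 AND A1 AND A3 AND NOT A2) OR (A4 AND NOT A1 AND NOT A3 AND A2) OR (A4 AND NOT A1 AND A3 AND A2) OR (A4 AND A1 AND NOT A3 AND A2) OR (A4 AND A1 AND A3 AND A2)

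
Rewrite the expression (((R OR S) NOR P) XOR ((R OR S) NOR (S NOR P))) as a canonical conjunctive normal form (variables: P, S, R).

(P OR S OR NOT R) AND (P OR NOT S OR R) AND (P OR NOT S OR NOT R) AND (NOT P OR S OR NOT R) AND (NOT P OR NOT S OR R) AND (NOT P OR NOT S OR NOT R)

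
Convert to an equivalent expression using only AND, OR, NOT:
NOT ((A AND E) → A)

(A AND E) AND NOT A
(Negated implication: NOT(A → B) = A AND NOT B)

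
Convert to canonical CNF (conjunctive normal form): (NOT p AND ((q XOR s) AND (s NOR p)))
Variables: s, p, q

(s OR p OR q) AND (s OR NOT p OR q) AND (s OR NOT p OR NOT q) AND (NOT s OR p OR q) AND (NOT s OR p OR NOT q) AND (NOT s OR NOT p OR q) AND (NOT s OR NOT p OR NOT q)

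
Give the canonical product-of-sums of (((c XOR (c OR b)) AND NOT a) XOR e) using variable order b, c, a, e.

ΠM(0, 2, 4, 6, 9, 10, 12, 14) = (b OR c OR a OR e) AND (b OR c OR NOT a OR e) AND (b OR NOT c OR a OR e) AND (b OR NOT c OR NOT a OR e) AND (NOT b OR c OR a OR NOT e) AND (NOT b OR c OR NOT a OR e) AND (NOT b OR NOT c OR a OR e) AND (NOT b OR NOT c OR NOT a OR e)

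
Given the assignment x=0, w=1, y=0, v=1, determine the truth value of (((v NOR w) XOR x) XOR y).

Substituting: (((1 NOR 1) XOR 0) XOR 0)
= 0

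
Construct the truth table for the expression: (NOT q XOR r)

q | r | Output
--------------
0 | 0 | 1
0 | 1 | 0
1 | 0 | 0
1 | 1 | 1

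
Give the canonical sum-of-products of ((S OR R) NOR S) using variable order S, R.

Σm(0) = (NOT S AND NOT R)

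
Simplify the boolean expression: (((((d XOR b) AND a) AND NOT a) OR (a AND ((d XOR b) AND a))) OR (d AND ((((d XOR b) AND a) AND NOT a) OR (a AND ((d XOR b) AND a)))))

By absorption (E OR (E AND v) = E) then distribution ((E AND v) OR (E AND NOT v) = E):
= ((d XOR b) AND a)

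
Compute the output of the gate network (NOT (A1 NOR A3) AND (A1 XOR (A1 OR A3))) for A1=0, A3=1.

Substituting: (NOT (0 NOR 1) AND (0 XOR (0 OR 1)))
= 1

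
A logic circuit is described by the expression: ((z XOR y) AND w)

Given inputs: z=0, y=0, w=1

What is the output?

Substituting: ((0 XOR 0) AND 1)
= 0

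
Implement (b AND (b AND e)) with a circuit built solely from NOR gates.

((b NOR b) NOR (((b NOR b) NOR (e NOR e)) NOR ((b NOR b) NOR (e NOR e))))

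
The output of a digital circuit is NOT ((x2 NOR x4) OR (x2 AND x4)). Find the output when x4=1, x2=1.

Substituting: NOT ((1 NOR 1) OR (1 AND 1))
= 0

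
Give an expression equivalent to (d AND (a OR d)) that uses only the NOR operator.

((d NOR d) NOR (((a NOR d) NOR (a NOR d)) NOR ((a NOR d) NOR (a NOR d))))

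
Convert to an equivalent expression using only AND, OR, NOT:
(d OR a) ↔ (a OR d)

((d OR a) AND (a OR d)) OR (NOT (d OR a) AND NOT (a OR d))
(Biconditional = both true or both false)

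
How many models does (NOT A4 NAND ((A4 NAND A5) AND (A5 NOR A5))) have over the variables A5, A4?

Satisfying assignments: (0,1), (1,0), (1,1)
Count: 3 out of 4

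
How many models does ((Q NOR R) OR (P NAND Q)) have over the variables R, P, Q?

Satisfying assignments: (0,0,0), (0,0,1), (0,1,0), (1,0,0), (1,0,1), (1,1,0)
Count: 6 out of 8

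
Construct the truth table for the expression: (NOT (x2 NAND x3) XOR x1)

x2 | x3 | x1 | Output
---------------------
0 | 0 | 0 | 0
0 | 0 | 1 | 1
0 | 1 | 0 | 0
0 | 1 | 1 | 1
1 | 0 | 0 | 0
1 | 0 | 1 | 1
1 | 1 | 0 | 1
1 | 1 | 1 | 0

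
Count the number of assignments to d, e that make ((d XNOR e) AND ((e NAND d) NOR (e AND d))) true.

No assignment satisfies the expression.
Count: 0 out of 4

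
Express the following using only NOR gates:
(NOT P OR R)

(((P NOR P) NOR R) NOR ((P NOR P) NOR R))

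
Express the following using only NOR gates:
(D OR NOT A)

((D NOR (A NOR A)) NOR (D NOR (A NOR A)))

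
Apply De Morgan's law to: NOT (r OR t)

NOT r AND NOT t
De Morgan's: NOT(OR of terms) = AND of negations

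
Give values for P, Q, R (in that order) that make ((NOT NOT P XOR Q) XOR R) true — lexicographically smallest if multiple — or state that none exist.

P=0, Q=0, R=1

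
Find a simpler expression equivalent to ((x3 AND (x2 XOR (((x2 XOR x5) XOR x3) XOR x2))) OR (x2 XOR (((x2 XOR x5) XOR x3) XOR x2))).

By absorption (E OR (E AND v) = E) then XOR self-cancellation ((E XOR v) XOR v = E):
= ((x2 XOR x5) XOR x3)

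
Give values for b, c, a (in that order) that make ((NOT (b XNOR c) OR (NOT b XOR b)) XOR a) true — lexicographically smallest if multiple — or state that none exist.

b=0, c=0, a=0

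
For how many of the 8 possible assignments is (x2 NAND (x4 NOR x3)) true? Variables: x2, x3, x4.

Satisfying assignments: (0,0,0), (0,0,1), (0,1,0), (0,1,1), (1,0,1), (1,1,0), (1,1,1)
Count: 7 out of 8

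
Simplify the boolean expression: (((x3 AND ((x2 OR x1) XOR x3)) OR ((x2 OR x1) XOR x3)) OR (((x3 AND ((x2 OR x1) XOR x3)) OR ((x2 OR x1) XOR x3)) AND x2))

By absorption (E OR (E AND v) = E) then absorption (E OR (E AND v) = E):
= ((x2 OR x1) XOR x3)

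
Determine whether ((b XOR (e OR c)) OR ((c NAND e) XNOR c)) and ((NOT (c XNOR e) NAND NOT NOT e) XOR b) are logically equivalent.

No. Counterexample: with e=0, c=0, b=0, Expression 1 = 0 but Expression 2 = 1.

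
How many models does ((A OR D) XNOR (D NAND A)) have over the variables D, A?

Satisfying assignments: (0,1), (1,0)
Count: 2 out of 4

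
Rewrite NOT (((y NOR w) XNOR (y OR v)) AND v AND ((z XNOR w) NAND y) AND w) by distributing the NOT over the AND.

NOT ((y NOR w) XNOR (y OR v)) OR NOT v OR NOT ((z XNOR w) NAND y) OR NOT w
De Morgan's: NOT(AND of terms) = OR of negations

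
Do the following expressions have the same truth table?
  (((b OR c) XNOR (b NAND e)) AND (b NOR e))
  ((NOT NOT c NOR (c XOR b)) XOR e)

No. Counterexample: with b=0, e=0, c=0, Expression 1 = 0 but Expression 2 = 1.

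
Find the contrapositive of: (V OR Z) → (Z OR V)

Contrapositive: NOT (Z OR V) → NOT (V OR Z)
Note: A statement and its contrapositive are logically equivalent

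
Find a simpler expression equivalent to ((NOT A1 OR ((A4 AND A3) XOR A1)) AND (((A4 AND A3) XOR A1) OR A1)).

By distribution ((E OR v) AND (E OR NOT v) = E):
= ((A4 AND A3) XOR A1)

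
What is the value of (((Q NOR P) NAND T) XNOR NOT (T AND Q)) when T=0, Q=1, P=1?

Substituting: (((1 NOR 1) NAND 0) XNOR NOT (0 AND 1))
= 1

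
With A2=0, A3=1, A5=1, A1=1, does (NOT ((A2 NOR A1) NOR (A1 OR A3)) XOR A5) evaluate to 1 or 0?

Substituting: (NOT ((0 NOR 1) NOR (1 OR 1)) XOR 1)
= 0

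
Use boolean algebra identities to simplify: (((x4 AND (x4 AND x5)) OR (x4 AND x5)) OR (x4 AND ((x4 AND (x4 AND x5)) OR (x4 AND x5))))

By absorption (E OR (E AND v) = E) then absorption (E OR (E AND v) = E):
= (x4 AND x5)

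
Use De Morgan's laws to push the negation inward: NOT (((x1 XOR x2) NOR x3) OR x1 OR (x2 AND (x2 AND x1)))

NOT ((x1 XOR x2) NOR x3) AND NOT x1 AND NOT (x2 AND (x2 AND x1))
De Morgan's: NOT(OR of terms) = AND of negations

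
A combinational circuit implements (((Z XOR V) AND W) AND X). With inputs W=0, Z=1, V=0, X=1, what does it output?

Substituting: (((1 XOR 0) AND 0) AND 1)
= 0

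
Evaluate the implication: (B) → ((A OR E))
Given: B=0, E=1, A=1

Antecedent (B) = 0; consequent ((A OR E)) = 1.
0 → 1 = 1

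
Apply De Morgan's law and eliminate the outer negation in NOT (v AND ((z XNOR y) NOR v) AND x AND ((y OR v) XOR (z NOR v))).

NOT v OR NOT ((z XNOR y) NOR v) OR NOT x OR NOT ((y OR v) XOR (z NOR v))
De Morgan's: NOT(AND of terms) = OR of negations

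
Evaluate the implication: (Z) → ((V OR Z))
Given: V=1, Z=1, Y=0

Antecedent (Z) = 1; consequent ((V OR Z)) = 1.
1 → 1 = 1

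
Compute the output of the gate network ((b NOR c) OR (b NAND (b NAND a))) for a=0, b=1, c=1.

Substituting: ((1 NOR 1) OR (1 NAND (1 NAND 0)))
= 0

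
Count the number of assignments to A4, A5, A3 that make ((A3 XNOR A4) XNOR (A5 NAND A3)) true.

Satisfying assignments: (0,0,0), (0,1,0), (0,1,1), (1,0,1)
Count: 4 out of 8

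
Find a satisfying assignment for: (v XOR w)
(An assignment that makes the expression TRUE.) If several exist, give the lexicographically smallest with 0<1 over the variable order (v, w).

v=0, w=1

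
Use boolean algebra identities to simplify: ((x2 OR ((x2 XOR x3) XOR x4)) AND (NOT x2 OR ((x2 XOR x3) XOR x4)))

By distribution ((E OR v) AND (E OR NOT v) = E):
= ((x2 XOR x3) XOR x4)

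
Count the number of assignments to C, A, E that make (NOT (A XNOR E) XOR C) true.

Satisfying assignments: (0,0,1), (0,1,0), (1,0,0), (1,1,1)
Count: 4 out of 8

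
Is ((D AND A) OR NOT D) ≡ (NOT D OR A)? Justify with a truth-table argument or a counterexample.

Yes, they are equivalent — the two output columns agree on all 4 assignments:
D | A | Expression 1 | Expression 2
-----------------------------------
0 | 0 | 1 | 1
0 | 1 | 1 | 1
1 | 0 | 0 | 0
1 | 1 | 1 | 1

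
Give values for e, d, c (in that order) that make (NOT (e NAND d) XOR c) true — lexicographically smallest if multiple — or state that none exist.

e=0, d=0, c=1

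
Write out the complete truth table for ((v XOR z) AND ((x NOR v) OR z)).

z | x | v | Output
------------------
0 | 0 | 0 | 0
0 | 0 | 1 | 0
0 | 1 | 0 | 0
0 | 1 | 1 | 0
1 | 0 | 0 | 1
1 | 0 | 1 | 0
1 | 1 | 0 | 1
1 | 1 | 1 | 0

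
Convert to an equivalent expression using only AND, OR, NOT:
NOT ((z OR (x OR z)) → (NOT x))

(z OR (x OR z)) AND x
(Negated implication: NOT(A → B) = A AND NOT B)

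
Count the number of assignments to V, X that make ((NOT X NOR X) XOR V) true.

Satisfying assignments: (1,0), (1,1)
Count: 2 out of 4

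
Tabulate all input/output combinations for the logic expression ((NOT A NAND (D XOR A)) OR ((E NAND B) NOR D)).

A | D | E | B | Output
----------------------
0 | 0 | 0 | 0 | 1
0 | 0 | 0 | 1 | 1
0 | 0 | 1 | 0 | 1
0 | 0 | 1 | 1 | 1
0 | 1 | 0 | 0 | 0
0 | 1 | 0 | 1 | 0
0 | 1 | 1 | 0 | 0
0 | 1 | 1 | 1 | 0
1 | 0 | 0 | 0 | 1
1 | 0 | 0 | 1 | 1
1 | 0 | 1 | 0 | 1
1 | 0 | 1 | 1 | 1
1 | 1 | 0 | 0 | 1
1 | 1 | 0 | 1 | 1
1 | 1 | 1 | 0 | 1
1 | 1 | 1 | 1 | 1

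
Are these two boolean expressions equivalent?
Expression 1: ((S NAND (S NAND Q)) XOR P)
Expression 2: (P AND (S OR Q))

No. Counterexample: with Q=0, S=0, P=0, Expression 1 = 1 but Expression 2 = 0.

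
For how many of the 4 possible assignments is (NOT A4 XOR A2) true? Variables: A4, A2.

Satisfying assignments: (0,0), (1,1)
Count: 2 out of 4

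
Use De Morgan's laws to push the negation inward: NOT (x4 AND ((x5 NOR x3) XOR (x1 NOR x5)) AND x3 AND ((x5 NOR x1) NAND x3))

NOT x4 OR NOT ((x5 NOR x3) XOR (x1 NOR x5)) OR NOT x3 OR NOT ((x5 NOR x1) NAND x3)
De Morgan's: NOT(AND of terms) = OR of negations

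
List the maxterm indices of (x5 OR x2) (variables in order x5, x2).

ΠM(0) = (x5 OR x2)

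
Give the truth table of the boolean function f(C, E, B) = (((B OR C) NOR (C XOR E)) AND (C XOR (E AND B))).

C | E | B | Output
------------------
0 | 0 | 0 | 0
0 | 0 | 1 | 0
0 | 1 | 0 | 0
0 | 1 | 1 | 0
1 | 0 | 0 | 0
1 | 0 | 1 | 0
1 | 1 | 0 | 0
1 | 1 | 1 | 0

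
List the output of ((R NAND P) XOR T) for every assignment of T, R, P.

T | R | P | Output
------------------
0 | 0 | 0 | 1
0 | 0 | 1 | 1
0 | 1 | 0 | 1
0 | 1 | 1 | 0
1 | 0 | 0 | 0
1 | 0 | 1 | 0
1 | 1 | 0 | 0
1 | 1 | 1 | 1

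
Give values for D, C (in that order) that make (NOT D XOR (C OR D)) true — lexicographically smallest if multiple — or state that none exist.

D=0, C=0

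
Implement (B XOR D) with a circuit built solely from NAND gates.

((B NAND (B NAND D)) NAND (D NAND (B NAND D)))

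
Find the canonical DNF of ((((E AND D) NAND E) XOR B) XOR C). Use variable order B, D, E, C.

(NOT B AND NOT D AND NOT E AND NOT C) OR (NOT B AND NOT D AND E AND NOT C) OR (NOT B AND D AND NOT E AND NOT C) OR (NOT B AND D AND E AND C) OR (B AND NOT D AND NOT E AND C) OR (B AND NOT D AND E AND C) OR (B AND D AND NOT E AND C) OR (B AND D AND E AND NOT C)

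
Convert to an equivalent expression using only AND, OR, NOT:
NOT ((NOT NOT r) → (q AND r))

(NOT NOT r) AND NOT (q AND r)
(Negated implication: NOT(A → B) = A AND NOT B)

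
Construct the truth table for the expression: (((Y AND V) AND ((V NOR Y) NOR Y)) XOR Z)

V | Y | Z | Output
------------------
0 | 0 | 0 | 0
0 | 0 | 1 | 1
0 | 1 | 0 | 0
0 | 1 | 1 | 1
1 | 0 | 0 | 0
1 | 0 | 1 | 1
1 | 1 | 0 | 0
1 | 1 | 1 | 1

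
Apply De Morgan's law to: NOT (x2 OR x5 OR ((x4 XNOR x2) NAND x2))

NOT x2 AND NOT x5 AND NOT ((x4 XNOR x2) NAND x2)
De Morgan's: NOT(OR of terms) = AND of negations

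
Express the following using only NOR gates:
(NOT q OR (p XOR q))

(((q NOR q) NOR ((((p NOR q) NOR (p NOR q)) NOR ((p NOR q) NOR (p NOR q))) NOR ((((p NOR p) NOR (q NOR q)) NOR ((p NOR p) NOR (q NOR q))) NOR (((p NOR p) NOR (q NOR q)) NOR ((p NOR p) NOR (q NOR q)))))) NOR ((q NOR q) NOR ((((p NOR q) NOR (p NOR q)) NOR ((p NOR q) NOR (p NOR q))) NOR ((((p NOR p) NOR (q NOR q)) NOR ((p NOR p) NOR (q NOR q))) NOR (((p NOR p) NOR (q NOR q)) NOR ((p NOR p) NOR (q NOR q)))))))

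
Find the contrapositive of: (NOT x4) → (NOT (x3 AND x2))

Contrapositive: (x3 AND x2) → x4
Note: A statement and its contrapositive are logically equivalent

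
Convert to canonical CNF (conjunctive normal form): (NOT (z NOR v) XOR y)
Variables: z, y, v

(z OR y OR v) AND (z OR NOT y OR NOT v) AND (NOT z OR NOT y OR v) AND (NOT z OR NOT y OR NOT v)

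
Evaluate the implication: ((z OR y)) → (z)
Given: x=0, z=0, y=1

Antecedent ((z OR y)) = 1; consequent (z) = 0.
1 → 0 = 0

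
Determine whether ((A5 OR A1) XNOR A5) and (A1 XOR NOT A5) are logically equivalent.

No. Counterexample: with A5=1, A1=0, Expression 1 = 1 but Expression 2 = 0.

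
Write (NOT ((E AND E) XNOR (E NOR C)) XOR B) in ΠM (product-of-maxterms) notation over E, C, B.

ΠM(1, 2, 5, 7) = (E OR C OR NOT B) AND (E OR NOT C OR B) AND (NOT E OR C OR NOT B) AND (NOT E OR NOT C OR NOT B)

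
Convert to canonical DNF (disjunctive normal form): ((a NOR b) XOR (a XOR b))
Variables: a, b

(NOT a AND NOT b) OR (NOT a AND b) OR (a AND NOT b)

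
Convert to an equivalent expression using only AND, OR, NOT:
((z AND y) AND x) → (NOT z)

NOT ((z AND y) AND x) OR (NOT z)
(Implication elimination: A → B = NOT A OR B)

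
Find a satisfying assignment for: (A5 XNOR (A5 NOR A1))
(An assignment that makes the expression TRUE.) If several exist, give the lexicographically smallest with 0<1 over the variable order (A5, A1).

A5=0, A1=1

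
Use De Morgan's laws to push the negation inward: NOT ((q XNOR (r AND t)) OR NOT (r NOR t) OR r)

NOT (q XNOR (r AND t)) AND (r NOR t) AND NOT r
De Morgan's: NOT(OR of terms) = AND of negations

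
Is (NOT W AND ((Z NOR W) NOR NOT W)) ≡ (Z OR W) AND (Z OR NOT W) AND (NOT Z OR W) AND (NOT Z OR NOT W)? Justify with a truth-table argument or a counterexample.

Yes, they are equivalent — the two output columns agree on all 4 assignments:
Z | W | Expression 1 | Expression 2
-----------------------------------
0 | 0 | 0 | 0
0 | 1 | 0 | 0
1 | 0 | 0 | 0
1 | 1 | 0 | 0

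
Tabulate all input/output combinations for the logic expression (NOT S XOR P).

S | P | Output
--------------
0 | 0 | 1
0 | 1 | 0
1 | 0 | 0
1 | 1 | 1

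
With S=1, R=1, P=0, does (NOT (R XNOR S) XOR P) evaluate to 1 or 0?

Substituting: (NOT (1 XNOR 1) XOR 0)
= 0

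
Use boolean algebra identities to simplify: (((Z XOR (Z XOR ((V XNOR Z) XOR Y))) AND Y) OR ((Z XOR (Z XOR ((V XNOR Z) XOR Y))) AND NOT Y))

By distribution ((E AND v) OR (E AND NOT v) = E) then XOR self-cancellation ((E XOR v) XOR v = E):
= ((V XNOR Z) XOR Y)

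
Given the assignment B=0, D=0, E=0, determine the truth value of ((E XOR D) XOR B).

Substituting: ((0 XOR 0) XOR 0)
= 0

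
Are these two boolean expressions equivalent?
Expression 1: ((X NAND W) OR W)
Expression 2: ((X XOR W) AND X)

No. Counterexample: with W=0, X=0, Expression 1 = 1 but Expression 2 = 0.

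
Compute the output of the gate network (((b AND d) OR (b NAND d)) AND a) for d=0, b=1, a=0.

Substituting: (((1 AND 0) OR (1 NAND 0)) AND 0)
= 0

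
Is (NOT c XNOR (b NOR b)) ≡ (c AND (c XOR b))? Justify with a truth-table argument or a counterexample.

No. Counterexample: with c=0, b=0, Expression 1 = 1 but Expression 2 = 0.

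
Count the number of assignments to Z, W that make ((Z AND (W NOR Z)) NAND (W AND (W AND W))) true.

Satisfying assignments: (0,0), (0,1), (1,0), (1,1)
Count: 4 out of 4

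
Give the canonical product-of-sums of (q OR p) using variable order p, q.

ΠM(0) = (p OR q)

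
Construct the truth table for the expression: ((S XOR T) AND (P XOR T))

T | S | P | Output
------------------
0 | 0 | 0 | 0
0 | 0 | 1 | 0
0 | 1 | 0 | 0
0 | 1 | 1 | 1
1 | 0 | 0 | 1
1 | 0 | 1 | 0
1 | 1 | 0 | 0
1 | 1 | 1 | 0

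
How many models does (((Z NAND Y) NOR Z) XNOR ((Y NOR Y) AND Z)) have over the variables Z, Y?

Satisfying assignments: (0,0), (0,1), (1,1)
Count: 3 out of 4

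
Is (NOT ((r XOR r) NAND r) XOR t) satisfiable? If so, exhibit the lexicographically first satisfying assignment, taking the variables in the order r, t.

r=0, t=1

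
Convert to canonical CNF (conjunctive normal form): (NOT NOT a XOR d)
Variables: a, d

(a OR d) AND (NOT a OR NOT d)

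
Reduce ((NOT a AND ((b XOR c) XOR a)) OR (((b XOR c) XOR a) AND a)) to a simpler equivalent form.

By distribution ((E AND v) OR (E AND NOT v) = E):
= ((b XOR c) XOR a)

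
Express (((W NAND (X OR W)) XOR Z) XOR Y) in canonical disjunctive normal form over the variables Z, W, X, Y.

(NOT Z AND NOT W AND NOT X AND NOT Y) OR (NOT Z AND NOT W AND X AND NOT Y) OR (NOT Z AND W AND NOT X AND Y) OR (NOT Z AND W AND X AND Y) OR (Z AND NOT W AND NOT X AND Y) OR (Z AND NOT W AND X AND Y) OR (Z AND W AND NOT X AND NOT Y) OR (Z AND W AND X AND NOT Y)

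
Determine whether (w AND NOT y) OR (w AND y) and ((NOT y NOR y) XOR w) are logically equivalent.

Yes, they are equivalent — the two output columns agree on all 4 assignments:
w | y | Expression 1 | Expression 2
-----------------------------------
0 | 0 | 0 | 0
0 | 1 | 0 | 0
1 | 0 | 1 | 1
1 | 1 | 1 | 1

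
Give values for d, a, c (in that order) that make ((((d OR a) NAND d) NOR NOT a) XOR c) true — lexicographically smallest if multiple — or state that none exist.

d=0, a=0, c=1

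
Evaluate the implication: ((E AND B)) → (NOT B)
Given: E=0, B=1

Antecedent ((E AND B)) = 0; consequent (NOT B) = 0.
0 → 0 = 1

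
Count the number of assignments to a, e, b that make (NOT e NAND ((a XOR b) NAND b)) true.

Satisfying assignments: (0,0,1), (0,1,0), (0,1,1), (1,1,0), (1,1,1)
Count: 5 out of 8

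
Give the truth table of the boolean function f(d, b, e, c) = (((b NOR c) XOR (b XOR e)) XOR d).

d | b | e | c | Output
----------------------
0 | 0 | 0 | 0 | 1
0 | 0 | 0 | 1 | 0
0 | 0 | 1 | 0 | 0
0 | 0 | 1 | 1 | 1
0 | 1 | 0 | 0 | 1
0 | 1 | 0 | 1 | 1
0 | 1 | 1 | 0 | 0
0 | 1 | 1 | 1 | 0
1 | 0 | 0 | 0 | 0
1 | 0 | 0 | 1 | 1
1 | 0 | 1 | 0 | 1
1 | 0 | 1 | 1 | 0
1 | 1 | 0 | 0 | 0
1 | 1 | 0 | 1 | 0
1 | 1 | 1 | 0 | 1
1 | 1 | 1 | 1 | 1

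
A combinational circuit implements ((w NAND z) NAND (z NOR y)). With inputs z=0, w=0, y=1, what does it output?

Substituting: ((0 NAND 0) NAND (0 NOR 1))
= 1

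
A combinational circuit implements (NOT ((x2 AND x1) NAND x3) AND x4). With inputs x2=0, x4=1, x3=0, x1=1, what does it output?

Substituting: (NOT ((0 AND 1) NAND 0) AND 1)
= 0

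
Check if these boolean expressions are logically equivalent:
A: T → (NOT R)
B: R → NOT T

Yes, Contrapositive is always equivalent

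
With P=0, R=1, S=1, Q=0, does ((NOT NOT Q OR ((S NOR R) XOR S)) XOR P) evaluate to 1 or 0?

Substituting: ((NOT NOT 0 OR ((1 NOR 1) XOR 1)) XOR 0)
= 1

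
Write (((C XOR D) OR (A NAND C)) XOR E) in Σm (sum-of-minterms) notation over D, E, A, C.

Σm(0, 1, 2, 3, 8, 9, 10, 15) = (NOT D AND NOT E AND NOT A AND NOT C) OR (NOT D AND NOT E AND NOT A AND C) OR (NOT D AND NOT E AND A AND NOT C) OR (NOT D AND NOT E AND A AND C) OR (D AND NOT E AND NOT A AND NOT C) OR (D AND NOT E AND NOT A AND C) OR (D AND NOT E AND A AND NOT C) OR (D AND E AND A AND C)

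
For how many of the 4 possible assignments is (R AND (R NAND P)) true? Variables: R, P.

Satisfying assignments: (1,0)
Count: 1 out of 4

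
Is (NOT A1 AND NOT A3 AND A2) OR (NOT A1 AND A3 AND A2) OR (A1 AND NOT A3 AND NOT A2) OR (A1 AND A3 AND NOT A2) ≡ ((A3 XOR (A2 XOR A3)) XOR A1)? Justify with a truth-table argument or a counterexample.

Yes, they are equivalent — the two output columns agree on all 8 assignments:
A1 | A3 | A2 | Expression 1 | Expression 2
------------------------------------------
0 | 0 | 0 | 0 | 0
0 | 0 | 1 | 1 | 1
0 | 1 | 0 | 0 | 0
0 | 1 | 1 | 1 | 1
1 | 0 | 0 | 1 | 1
1 | 0 | 1 | 0 | 0
1 | 1 | 0 | 1 | 1
1 | 1 | 1 | 0 | 0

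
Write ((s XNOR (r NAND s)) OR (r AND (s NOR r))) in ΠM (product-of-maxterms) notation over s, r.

ΠM(0, 1, 3) = (s OR r) AND (s OR NOT r) AND (NOT s OR NOT r)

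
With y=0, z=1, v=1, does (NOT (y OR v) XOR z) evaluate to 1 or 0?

Substituting: (NOT (0 OR 1) XOR 1)
= 1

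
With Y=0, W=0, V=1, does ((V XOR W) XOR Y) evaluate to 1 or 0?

Substituting: ((1 XOR 0) XOR 0)
= 1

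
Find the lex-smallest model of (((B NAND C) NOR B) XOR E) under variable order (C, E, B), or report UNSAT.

C=0, E=1, B=0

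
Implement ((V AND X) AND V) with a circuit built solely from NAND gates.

((((V NAND X) NAND (V NAND X)) NAND V) NAND (((V NAND X) NAND (V NAND X)) NAND V))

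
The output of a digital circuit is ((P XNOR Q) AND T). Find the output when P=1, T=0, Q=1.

Substituting: ((1 XNOR 1) AND 0)
= 0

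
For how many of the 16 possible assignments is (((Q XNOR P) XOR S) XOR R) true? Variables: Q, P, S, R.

Satisfying assignments: (0,0,0,0), (0,0,1,1), (0,1,0,1), (0,1,1,0), (1,0,0,1), (1,0,1,0), (1,1,0,0), (1,1,1,1)
Count: 8 out of 16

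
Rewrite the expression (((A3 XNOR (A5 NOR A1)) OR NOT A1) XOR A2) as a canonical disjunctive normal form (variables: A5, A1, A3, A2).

(NOT A5 AND NOT A1 AND NOT A3 AND NOT A2) OR (NOT A5 AND NOT A1 AND A3 AND NOT A2) OR (NOT A5 AND A1 AND NOT A3 AND NOT A2) OR (NOT A5 AND A1 AND A3 AND A2) OR (A5 AND NOT A1 AND NOT A3 AND NOT A2) OR (A5 AND NOT A1 AND A3 AND NOT A2) OR (A5 AND A1 AND NOT A3 AND NOT A2) OR (A5 AND A1 AND A3 AND A2)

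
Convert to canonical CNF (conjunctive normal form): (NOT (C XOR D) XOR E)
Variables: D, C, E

(D OR C OR NOT E) AND (D OR NOT C OR E) AND (NOT D OR C OR E) AND (NOT D OR NOT C OR NOT E)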